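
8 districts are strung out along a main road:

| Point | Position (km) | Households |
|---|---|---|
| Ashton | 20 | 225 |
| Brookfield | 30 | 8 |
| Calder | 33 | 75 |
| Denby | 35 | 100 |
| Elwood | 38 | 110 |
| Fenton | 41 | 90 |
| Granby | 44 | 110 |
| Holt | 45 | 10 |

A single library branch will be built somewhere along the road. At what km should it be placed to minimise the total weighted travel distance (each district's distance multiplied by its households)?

For a sum of weighted absolute distances on a line, the optimum is the weighted median (not the mean). Total weight W = 728; half-weight = 364.
Sort by position and accumulate weight:
  km 20 (Ashton, w=225) → cum 225
  km 30 (Brookfield, w=8) → cum 233
  km 33 (Calder, w=75) → cum 308
  km 35 (Denby, w=100) → cum 408  ≥ 364 → median here
  km 38 (Elwood, w=110) → cum 518
  km 41 (Fenton, w=90) → cum 608
  km 44 (Granby, w=110) → cum 718
  km 45 (Holt, w=10) → cum 728
Optimal location: km 35.

x = 35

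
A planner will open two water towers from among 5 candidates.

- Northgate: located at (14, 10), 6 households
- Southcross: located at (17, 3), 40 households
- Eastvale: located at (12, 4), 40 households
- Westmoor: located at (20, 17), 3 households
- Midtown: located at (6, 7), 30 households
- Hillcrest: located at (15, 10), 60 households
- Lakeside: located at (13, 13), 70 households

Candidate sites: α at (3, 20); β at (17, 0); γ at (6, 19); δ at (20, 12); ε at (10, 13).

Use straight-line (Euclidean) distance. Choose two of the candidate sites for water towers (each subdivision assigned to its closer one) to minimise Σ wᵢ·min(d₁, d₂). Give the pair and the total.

Evaluate every pair (each demand assigned to the nearer of the two):
  {β, ε}: total = 1214.6
  {δ, ε}: total = 1542.7
  {β, δ}: total = 1638.3
  {α, ε}: total = 1695.5
  {γ, ε}: total = 1695.5
  {γ, δ}: total = 2063.1
  {β, γ}: total = 2098.4
  {α, δ}: total = 2103.3
  {α, β}: total = 2348.0
  {α, γ}: total = 3306.6
Best pair: {β, ε} with total 1214.6.

{β, ε}, total 1214.6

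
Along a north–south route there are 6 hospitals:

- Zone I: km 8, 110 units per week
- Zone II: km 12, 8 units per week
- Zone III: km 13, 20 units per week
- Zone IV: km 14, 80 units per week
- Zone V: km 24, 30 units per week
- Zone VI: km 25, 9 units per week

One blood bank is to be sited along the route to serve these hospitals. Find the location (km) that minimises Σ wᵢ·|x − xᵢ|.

For a sum of weighted absolute distances on a line, the optimum is the weighted median (not the mean). Total weight W = 257; half-weight = 128.5.
Sort by position and accumulate weight:
  km 8 (Zone I, w=110) → cum 110
  km 12 (Zone II, w=8) → cum 118
  km 13 (Zone III, w=20) → cum 138  ≥ 128.5 → median here
  km 14 (Zone IV, w=80) → cum 218
  km 24 (Zone V, w=30) → cum 248
  km 25 (Zone VI, w=9) → cum 257
Optimal location: km 13.

x = 13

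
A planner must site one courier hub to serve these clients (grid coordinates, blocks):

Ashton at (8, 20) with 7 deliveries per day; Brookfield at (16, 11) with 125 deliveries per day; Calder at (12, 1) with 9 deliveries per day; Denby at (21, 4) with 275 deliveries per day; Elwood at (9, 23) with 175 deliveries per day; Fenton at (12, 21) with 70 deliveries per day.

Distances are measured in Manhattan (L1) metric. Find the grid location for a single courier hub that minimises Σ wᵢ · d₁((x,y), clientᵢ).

Manhattan distance separates: Σwᵢ(|x−xᵢ|+|y−yᵢ|) = Σwᵢ|x−xᵢ| + Σwᵢ|y−yᵢ|, so x and y are optimised independently as 1-D weighted medians.
Total weight W = 661; half = 330.5.
x-coordinate, sorted with cumulative weight:
  x=8 (Ashton, w=7) cum 7
  x=9 (Elwood, w=175) cum 182
  x=12 (Calder, w=9) cum 191
  x=12 (Fenton, w=70) cum 261
  x=16 (Brookfield, w=125) cum 386  ← median
  x=21 (Denby, w=275) cum 661
⇒ x* = 16
y-coordinate, sorted with cumulative weight:
  y=1 (Calder, w=9) cum 9
  y=4 (Denby, w=275) cum 284
  y=11 (Brookfield, w=125) cum 409  ← median
  y=20 (Ashton, w=7) cum 416
  y=21 (Fenton, w=70) cum 486
  y=23 (Elwood, w=175) cum 661
⇒ y* = 11

(16, 11)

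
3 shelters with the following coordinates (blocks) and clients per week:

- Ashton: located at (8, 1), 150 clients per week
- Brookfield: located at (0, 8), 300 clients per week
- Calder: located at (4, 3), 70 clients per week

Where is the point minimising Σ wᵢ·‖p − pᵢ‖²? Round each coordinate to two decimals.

The minimiser of Σwᵢ‖p−pᵢ‖² is the weighted centroid p* = (Σwᵢpᵢ)/(Σwᵢ).
Σwᵢ = 520.
Σwᵢxᵢ = 150·8 + 300·0 + 70·4 = 1480.
Σwᵢyᵢ = 150·1 + 300·8 + 70·3 = 2760.
x* = 1480/520 = 2.85, y* = 2760/520 = 5.31.

(2.85, 5.31)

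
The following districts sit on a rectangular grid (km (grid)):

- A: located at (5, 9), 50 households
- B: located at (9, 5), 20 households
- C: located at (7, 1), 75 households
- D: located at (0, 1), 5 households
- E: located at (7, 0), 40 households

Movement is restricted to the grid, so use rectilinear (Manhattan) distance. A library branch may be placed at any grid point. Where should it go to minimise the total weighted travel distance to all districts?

Manhattan distance separates: Σwᵢ(|x−xᵢ|+|y−yᵢ|) = Σwᵢ|x−xᵢ| + Σwᵢ|y−yᵢ|, so x and y are optimised independently as 1-D weighted medians.
Total weight W = 190; half = 95.
x-coordinate, sorted with cumulative weight:
  x=0 (D, w=5) cum 5
  x=5 (A, w=50) cum 55
  x=7 (C, w=75) cum 130  ← median
  x=7 (E, w=40) cum 170
  x=9 (B, w=20) cum 190
⇒ x* = 7
y-coordinate, sorted with cumulative weight:
  y=0 (E, w=40) cum 40
  y=1 (C, w=75) cum 115  ← median
  y=1 (D, w=5) cum 120
  y=5 (B, w=20) cum 140
  y=9 (A, w=50) cum 190
⇒ y* = 1

(7, 1)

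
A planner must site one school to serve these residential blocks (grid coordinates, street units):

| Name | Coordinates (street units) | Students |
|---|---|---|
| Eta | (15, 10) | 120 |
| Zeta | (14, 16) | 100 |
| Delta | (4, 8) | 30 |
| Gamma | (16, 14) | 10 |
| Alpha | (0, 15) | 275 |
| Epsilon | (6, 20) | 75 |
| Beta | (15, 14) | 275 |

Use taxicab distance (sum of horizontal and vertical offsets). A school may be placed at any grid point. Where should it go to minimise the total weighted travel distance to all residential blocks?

Manhattan distance separates: Σwᵢ(|x−xᵢ|+|y−yᵢ|) = Σwᵢ|x−xᵢ| + Σwᵢ|y−yᵢ|, so x and y are optimised independently as 1-D weighted medians.
Total weight W = 885; half = 442.5.
x-coordinate, sorted with cumulative weight:
  x=0 (Alpha, w=275) cum 275
  x=4 (Delta, w=30) cum 305
  x=6 (Epsilon, w=75) cum 380
  x=14 (Zeta, w=100) cum 480  ← median
  x=15 (Eta, w=120) cum 600
  x=15 (Beta, w=275) cum 875
  x=16 (Gamma, w=10) cum 885
⇒ x* = 14
y-coordinate, sorted with cumulative weight:
  y=8 (Delta, w=30) cum 30
  y=10 (Eta, w=120) cum 150
  y=14 (Gamma, w=10) cum 160
  y=14 (Beta, w=275) cum 435
  y=15 (Alpha, w=275) cum 710  ← median
  y=16 (Zeta, w=100) cum 810
  y=20 (Epsilon, w=75) cum 885
⇒ y* = 15

(14, 15)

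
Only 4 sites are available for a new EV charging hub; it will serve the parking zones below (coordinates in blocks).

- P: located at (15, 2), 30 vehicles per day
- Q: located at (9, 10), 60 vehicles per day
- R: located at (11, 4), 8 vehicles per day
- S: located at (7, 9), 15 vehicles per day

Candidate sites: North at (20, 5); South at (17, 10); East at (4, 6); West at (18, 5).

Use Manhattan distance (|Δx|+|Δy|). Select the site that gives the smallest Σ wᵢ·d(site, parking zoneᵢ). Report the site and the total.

Total weighted distance at each candidate:
  North (20, 5): total = 1535
  South (17, 10): total = 1041
  East (4, 6): total = 1152
  West (18, 5): total = 1309
Minimum is at South with total 1041 blocks.

South, total 1041 blocks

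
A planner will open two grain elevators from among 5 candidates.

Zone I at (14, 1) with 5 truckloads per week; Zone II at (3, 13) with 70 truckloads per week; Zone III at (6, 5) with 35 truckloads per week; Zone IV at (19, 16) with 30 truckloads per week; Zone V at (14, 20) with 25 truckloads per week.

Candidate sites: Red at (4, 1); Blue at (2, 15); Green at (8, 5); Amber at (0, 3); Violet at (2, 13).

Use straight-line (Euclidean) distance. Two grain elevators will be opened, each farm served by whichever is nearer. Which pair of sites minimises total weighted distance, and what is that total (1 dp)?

{Green, Violet}, total 990.1

Evaluate every pair (each demand assigned to the nearer of the two):
  {Green, Violet}: total = 990.1
  {Blue, Green}: total = 1054.3
  {Red, Violet}: total = 1141.7
  {Red, Blue}: total = 1198.9
  {Amber, Violet}: total = 1227.3
  {Blue, Amber}: total = 1284.5
  {Blue, Violet}: total = 1303.8
  {Red, Green}: total = 1637.0
  {Green, Amber}: total = 1637.0
  {Red, Amber}: total = 2110.5
Best pair: {Green, Violet} with total 990.1.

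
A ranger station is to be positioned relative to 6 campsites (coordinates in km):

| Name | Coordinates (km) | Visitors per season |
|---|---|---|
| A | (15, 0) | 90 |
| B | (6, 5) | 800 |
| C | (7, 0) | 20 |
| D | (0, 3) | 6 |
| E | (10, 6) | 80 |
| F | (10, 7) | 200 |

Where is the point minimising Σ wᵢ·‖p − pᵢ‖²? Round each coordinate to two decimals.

The minimiser of Σwᵢ‖p−pᵢ‖² is the weighted centroid p* = (Σwᵢpᵢ)/(Σwᵢ).
Σwᵢ = 1196.
Σwᵢxᵢ = 90·15 + 800·6 + 20·7 + 6·0 + 80·10 + 200·10 = 9090.
Σwᵢyᵢ = 90·0 + 800·5 + 20·0 + 6·3 + 80·6 + 200·7 = 5898.
x* = 9090/1196 = 7.60, y* = 5898/1196 = 4.93.

(7.60, 4.93)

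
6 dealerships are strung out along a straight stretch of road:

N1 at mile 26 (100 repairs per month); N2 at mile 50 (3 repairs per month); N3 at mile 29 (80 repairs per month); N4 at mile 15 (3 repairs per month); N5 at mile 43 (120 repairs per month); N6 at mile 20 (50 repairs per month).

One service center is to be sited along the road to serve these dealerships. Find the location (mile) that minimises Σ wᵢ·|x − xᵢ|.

For a sum of weighted absolute distances on a line, the optimum is the weighted median (not the mean). Total weight W = 356; half-weight = 178.
Sort by position and accumulate weight:
  mile 15 (N4, w=3) → cum 3
  mile 20 (N6, w=50) → cum 53
  mile 26 (N1, w=100) → cum 153
  mile 29 (N3, w=80) → cum 233  ≥ 178 → median here
  mile 43 (N5, w=120) → cum 353
  mile 50 (N2, w=3) → cum 356
Optimal location: mile 29.

x = 29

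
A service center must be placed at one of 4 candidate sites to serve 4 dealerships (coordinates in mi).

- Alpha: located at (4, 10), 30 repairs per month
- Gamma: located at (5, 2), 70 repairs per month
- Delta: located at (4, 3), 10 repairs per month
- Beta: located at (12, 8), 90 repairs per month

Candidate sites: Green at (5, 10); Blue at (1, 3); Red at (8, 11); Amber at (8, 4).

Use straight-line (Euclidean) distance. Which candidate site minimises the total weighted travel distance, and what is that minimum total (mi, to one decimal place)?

Amber, total 1019.1 mi

Total weighted distance at each candidate:
  Green (5, 10): total = 1315.9
  Blue (1, 3): total = 1634.6
  Red (8, 11): total = 1327.2
  Amber (8, 4): total = 1019.1
Minimum is at Amber with total 1019.1 mi.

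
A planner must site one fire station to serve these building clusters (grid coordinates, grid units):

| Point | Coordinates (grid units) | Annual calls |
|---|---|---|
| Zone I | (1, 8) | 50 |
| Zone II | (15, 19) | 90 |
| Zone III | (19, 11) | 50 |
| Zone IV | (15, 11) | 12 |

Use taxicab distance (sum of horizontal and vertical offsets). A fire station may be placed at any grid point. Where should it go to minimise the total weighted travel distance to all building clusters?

(15, 11)

Manhattan distance separates: Σwᵢ(|x−xᵢ|+|y−yᵢ|) = Σwᵢ|x−xᵢ| + Σwᵢ|y−yᵢ|, so x and y are optimised independently as 1-D weighted medians.
Total weight W = 202; half = 101.
x-coordinate, sorted with cumulative weight:
  x=1 (Zone I, w=50) cum 50
  x=15 (Zone II, w=90) cum 140  ← median
  x=15 (Zone IV, w=12) cum 152
  x=19 (Zone III, w=50) cum 202
⇒ x* = 15
y-coordinate, sorted with cumulative weight:
  y=8 (Zone I, w=50) cum 50
  y=11 (Zone III, w=50) cum 100
  y=11 (Zone IV, w=12) cum 112  ← median
  y=19 (Zone II, w=90) cum 202
⇒ y* = 11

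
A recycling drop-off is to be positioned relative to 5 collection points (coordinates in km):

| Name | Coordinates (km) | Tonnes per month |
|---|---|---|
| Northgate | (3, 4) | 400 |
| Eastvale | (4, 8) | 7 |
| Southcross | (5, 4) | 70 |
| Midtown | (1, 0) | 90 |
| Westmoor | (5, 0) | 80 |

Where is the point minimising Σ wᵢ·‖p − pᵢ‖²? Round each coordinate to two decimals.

(3.20, 2.99)

The minimiser of Σwᵢ‖p−pᵢ‖² is the weighted centroid p* = (Σwᵢpᵢ)/(Σwᵢ).
Σwᵢ = 647.
Σwᵢxᵢ = 400·3 + 7·4 + 70·5 + 90·1 + 80·5 = 2068.
Σwᵢyᵢ = 400·4 + 7·8 + 70·4 + 90·0 + 80·0 = 1936.
x* = 2068/647 = 3.20, y* = 1936/647 = 2.99.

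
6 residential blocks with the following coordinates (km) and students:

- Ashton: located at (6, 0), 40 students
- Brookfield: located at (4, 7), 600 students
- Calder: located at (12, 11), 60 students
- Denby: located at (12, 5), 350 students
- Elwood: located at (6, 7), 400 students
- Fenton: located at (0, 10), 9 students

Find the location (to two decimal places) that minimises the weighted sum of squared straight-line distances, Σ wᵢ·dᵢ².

The minimiser of Σwᵢ‖p−pᵢ‖² is the weighted centroid p* = (Σwᵢpᵢ)/(Σwᵢ).
Σwᵢ = 1459.
Σwᵢxᵢ = 40·6 + 600·4 + 60·12 + 350·12 + 400·6 + 9·0 = 9960.
Σwᵢyᵢ = 40·0 + 600·7 + 60·11 + 350·5 + 400·7 + 9·10 = 9500.
x* = 9960/1459 = 6.83, y* = 9500/1459 = 6.51.

(6.83, 6.51)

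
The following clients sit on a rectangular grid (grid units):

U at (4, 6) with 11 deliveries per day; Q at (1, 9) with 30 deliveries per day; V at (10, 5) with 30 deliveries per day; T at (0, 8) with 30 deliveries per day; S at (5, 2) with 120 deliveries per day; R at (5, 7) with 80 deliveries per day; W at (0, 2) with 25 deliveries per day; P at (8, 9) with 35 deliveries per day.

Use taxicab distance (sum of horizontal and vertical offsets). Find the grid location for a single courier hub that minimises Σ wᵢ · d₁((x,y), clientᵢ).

(5, 6)

Manhattan distance separates: Σwᵢ(|x−xᵢ|+|y−yᵢ|) = Σwᵢ|x−xᵢ| + Σwᵢ|y−yᵢ|, so x and y are optimised independently as 1-D weighted medians.
Total weight W = 361; half = 180.5.
x-coordinate, sorted with cumulative weight:
  x=0 (T, w=30) cum 30
  x=0 (W, w=25) cum 55
  x=1 (Q, w=30) cum 85
  x=4 (U, w=11) cum 96
  x=5 (S, w=120) cum 216  ← median
  x=5 (R, w=80) cum 296
  x=8 (P, w=35) cum 331
  x=10 (V, w=30) cum 361
⇒ x* = 5
y-coordinate, sorted with cumulative weight:
  y=2 (S, w=120) cum 120
  y=2 (W, w=25) cum 145
  y=5 (V, w=30) cum 175
  y=6 (U, w=11) cum 186  ← median
  y=7 (R, w=80) cum 266
  y=8 (T, w=30) cum 296
  y=9 (Q, w=30) cum 326
  y=9 (P, w=35) cum 361
⇒ y* = 6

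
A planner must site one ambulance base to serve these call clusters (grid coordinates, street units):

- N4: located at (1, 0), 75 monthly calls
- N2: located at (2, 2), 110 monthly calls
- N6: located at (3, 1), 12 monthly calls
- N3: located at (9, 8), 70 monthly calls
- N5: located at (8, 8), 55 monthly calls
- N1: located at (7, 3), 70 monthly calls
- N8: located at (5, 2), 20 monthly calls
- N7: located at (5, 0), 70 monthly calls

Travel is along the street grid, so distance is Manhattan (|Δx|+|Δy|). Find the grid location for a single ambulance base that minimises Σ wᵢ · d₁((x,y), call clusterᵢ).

Manhattan distance separates: Σwᵢ(|x−xᵢ|+|y−yᵢ|) = Σwᵢ|x−xᵢ| + Σwᵢ|y−yᵢ|, so x and y are optimised independently as 1-D weighted medians.
Total weight W = 482; half = 241.
x-coordinate, sorted with cumulative weight:
  x=1 (N4, w=75) cum 75
  x=2 (N2, w=110) cum 185
  x=3 (N6, w=12) cum 197
  x=5 (N8, w=20) cum 217
  x=5 (N7, w=70) cum 287  ← median
  x=7 (N1, w=70) cum 357
  x=8 (N5, w=55) cum 412
  x=9 (N3, w=70) cum 482
⇒ x* = 5
y-coordinate, sorted with cumulative weight:
  y=0 (N4, w=75) cum 75
  y=0 (N7, w=70) cum 145
  y=1 (N6, w=12) cum 157
  y=2 (N2, w=110) cum 267  ← median
  y=2 (N8, w=20) cum 287
  y=3 (N1, w=70) cum 357
  y=8 (N3, w=70) cum 427
  y=8 (N5, w=55) cum 482
⇒ y* = 2

(5, 2)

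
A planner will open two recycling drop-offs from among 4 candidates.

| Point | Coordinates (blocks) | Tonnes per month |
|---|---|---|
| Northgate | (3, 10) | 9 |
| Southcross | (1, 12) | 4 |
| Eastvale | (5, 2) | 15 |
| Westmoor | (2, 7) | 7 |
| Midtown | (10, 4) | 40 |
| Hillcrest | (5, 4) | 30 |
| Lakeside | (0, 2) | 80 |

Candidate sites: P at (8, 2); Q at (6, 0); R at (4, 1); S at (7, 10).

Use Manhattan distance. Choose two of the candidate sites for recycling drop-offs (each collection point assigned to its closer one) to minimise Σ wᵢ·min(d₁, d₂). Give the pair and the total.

{P, R}, total 912

Evaluate every pair (each demand assigned to the nearer of the two):
  {P, R}: total = 912
  {R, S}: total = 1034
  {Q, R}: total = 1072
  {P, S}: total = 1119
  {P, Q}: total = 1257
  {Q, S}: total = 1279
Best pair: {P, R} with total 912.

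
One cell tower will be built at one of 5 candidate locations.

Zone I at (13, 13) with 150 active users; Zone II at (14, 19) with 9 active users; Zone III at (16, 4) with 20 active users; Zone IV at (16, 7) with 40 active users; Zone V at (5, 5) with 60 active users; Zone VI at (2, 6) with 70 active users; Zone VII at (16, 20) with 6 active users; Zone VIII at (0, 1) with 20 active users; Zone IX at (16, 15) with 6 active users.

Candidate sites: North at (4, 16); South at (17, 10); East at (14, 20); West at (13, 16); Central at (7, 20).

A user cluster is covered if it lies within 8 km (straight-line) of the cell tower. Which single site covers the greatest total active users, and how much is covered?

South, covering 216

Coverage radius r = 8 km; a point is covered iff (Δx)²+(Δy)² ≤ 8² = 64.
  North (4, 16): covers {none} → 0
  South (17, 10): covers {Zone I, Zone III, Zone IV, Zone IX} → 216
  East (14, 20): covers {Zone I, Zone II, Zone VII, Zone IX} → 171
  West (13, 16): covers {Zone I, Zone II, Zone VII, Zone IX} → 171
  Central (7, 20): covers {Zone II} → 9
Maximum coverage at South: 216 active users.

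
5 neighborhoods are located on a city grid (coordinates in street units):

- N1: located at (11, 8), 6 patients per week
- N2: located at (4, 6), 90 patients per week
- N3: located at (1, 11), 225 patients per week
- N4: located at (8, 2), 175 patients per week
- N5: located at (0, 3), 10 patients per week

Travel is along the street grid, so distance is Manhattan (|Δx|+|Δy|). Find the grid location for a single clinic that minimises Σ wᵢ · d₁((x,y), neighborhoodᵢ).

(4, 6)

Manhattan distance separates: Σwᵢ(|x−xᵢ|+|y−yᵢ|) = Σwᵢ|x−xᵢ| + Σwᵢ|y−yᵢ|, so x and y are optimised independently as 1-D weighted medians.
Total weight W = 506; half = 253.
x-coordinate, sorted with cumulative weight:
  x=0 (N5, w=10) cum 10
  x=1 (N3, w=225) cum 235
  x=4 (N2, w=90) cum 325  ← median
  x=8 (N4, w=175) cum 500
  x=11 (N1, w=6) cum 506
⇒ x* = 4
y-coordinate, sorted with cumulative weight:
  y=2 (N4, w=175) cum 175
  y=3 (N5, w=10) cum 185
  y=6 (N2, w=90) cum 275  ← median
  y=8 (N1, w=6) cum 281
  y=11 (N3, w=225) cum 506
⇒ y* = 6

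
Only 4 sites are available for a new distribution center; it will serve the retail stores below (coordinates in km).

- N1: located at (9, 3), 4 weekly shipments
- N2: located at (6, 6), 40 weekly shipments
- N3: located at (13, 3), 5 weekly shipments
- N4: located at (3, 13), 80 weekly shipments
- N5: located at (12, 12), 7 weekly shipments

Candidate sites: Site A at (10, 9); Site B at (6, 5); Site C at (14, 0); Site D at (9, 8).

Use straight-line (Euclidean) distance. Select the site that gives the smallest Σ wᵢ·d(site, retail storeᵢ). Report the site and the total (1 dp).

Site B, total 838.9 km

Total weighted distance at each candidate:
  Site A (10, 9): total = 928.1
  Site B (6, 5): total = 838.9
  Site C (14, 0): total = 1886.6
  Site D (9, 8): total = 856.1
Minimum is at Site B with total 838.9 km.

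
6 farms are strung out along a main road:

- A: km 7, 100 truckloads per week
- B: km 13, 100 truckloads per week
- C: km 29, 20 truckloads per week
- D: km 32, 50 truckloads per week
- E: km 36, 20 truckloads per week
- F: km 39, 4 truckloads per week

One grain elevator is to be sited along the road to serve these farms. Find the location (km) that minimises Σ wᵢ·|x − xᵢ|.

x = 13

For a sum of weighted absolute distances on a line, the optimum is the weighted median (not the mean). Total weight W = 294; half-weight = 147.
Sort by position and accumulate weight:
  km 7 (A, w=100) → cum 100
  km 13 (B, w=100) → cum 200  ≥ 147 → median here
  km 29 (C, w=20) → cum 220
  km 32 (D, w=50) → cum 270
  km 36 (E, w=20) → cum 290
  km 39 (F, w=4) → cum 294
Optimal location: km 13.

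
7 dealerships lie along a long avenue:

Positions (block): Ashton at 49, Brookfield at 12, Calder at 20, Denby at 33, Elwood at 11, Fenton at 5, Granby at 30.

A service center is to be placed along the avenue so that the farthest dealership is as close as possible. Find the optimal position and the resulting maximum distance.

location 27, max distance 22

The 1-center on a line is the midpoint of the two extreme points: leftmost at 5, rightmost at 49.
Optimal location = (5 + 49)/2 = 27; maximum distance = (49 − 5)/2 = 22.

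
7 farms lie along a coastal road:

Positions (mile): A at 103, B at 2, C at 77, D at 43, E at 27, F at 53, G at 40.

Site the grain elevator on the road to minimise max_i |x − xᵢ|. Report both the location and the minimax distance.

location 52.5, max distance 50.5

The 1-center on a line is the midpoint of the two extreme points: leftmost at 2, rightmost at 103.
Optimal location = (2 + 103)/2 = 52.5; maximum distance = (103 − 2)/2 = 50.5.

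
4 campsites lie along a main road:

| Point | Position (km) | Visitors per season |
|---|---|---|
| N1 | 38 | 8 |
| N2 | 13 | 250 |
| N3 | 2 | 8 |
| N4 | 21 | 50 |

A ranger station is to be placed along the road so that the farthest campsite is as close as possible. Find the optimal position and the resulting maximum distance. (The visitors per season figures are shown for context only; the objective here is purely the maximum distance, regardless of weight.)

The 1-center on a line is the midpoint of the two extreme points: leftmost at 2, rightmost at 38.
Optimal location = (2 + 38)/2 = 20; maximum distance = (38 − 2)/2 = 18.

location 20, max distance 18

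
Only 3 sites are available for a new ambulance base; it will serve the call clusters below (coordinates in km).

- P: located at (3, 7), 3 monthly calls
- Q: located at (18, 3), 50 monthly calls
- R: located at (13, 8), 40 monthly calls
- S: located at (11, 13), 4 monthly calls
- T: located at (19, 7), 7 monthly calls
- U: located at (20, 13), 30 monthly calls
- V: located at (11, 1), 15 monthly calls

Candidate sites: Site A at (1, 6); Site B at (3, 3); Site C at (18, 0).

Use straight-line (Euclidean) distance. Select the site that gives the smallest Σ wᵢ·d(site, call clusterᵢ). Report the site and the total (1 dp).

Total weighted distance at each candidate:
  Site A (1, 6): total = 2306.6
  Site B (3, 3): total = 2091.3
  Site C (18, 0): total = 1186.2
Minimum is at Site C with total 1186.2 km.

Site C, total 1186.2 km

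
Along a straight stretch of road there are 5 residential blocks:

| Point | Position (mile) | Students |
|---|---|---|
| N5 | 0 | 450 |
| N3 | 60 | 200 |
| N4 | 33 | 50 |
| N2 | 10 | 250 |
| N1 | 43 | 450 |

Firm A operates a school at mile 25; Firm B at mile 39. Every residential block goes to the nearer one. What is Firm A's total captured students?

700

The indifferent point is the midpoint (25+39)/2 = 32; residential blocks left of it (closer to Firm A at 25) go to Firm A, those right go to Firm B.
  N5 at 0 (w=450) → Firm A
  N2 at 10 (w=250) → Firm A
  N4 at 33 (w=50) → Firm B
  N1 at 43 (w=450) → Firm B
  N3 at 60 (w=200) → Firm B
Firm A captures 700; Firm B captures 700.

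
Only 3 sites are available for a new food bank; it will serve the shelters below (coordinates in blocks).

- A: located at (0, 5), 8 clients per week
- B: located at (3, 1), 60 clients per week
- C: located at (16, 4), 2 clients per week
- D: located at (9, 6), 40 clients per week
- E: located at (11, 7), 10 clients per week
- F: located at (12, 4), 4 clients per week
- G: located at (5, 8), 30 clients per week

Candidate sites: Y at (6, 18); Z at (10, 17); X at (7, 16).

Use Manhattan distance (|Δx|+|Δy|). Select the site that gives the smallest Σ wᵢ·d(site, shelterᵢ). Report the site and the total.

X, total 2304 blocks

Total weighted distance at each candidate:
  Y (6, 18): total = 2570
  Z (10, 17): total = 2664
  X (7, 16): total = 2304
Minimum is at X with total 2304 blocks.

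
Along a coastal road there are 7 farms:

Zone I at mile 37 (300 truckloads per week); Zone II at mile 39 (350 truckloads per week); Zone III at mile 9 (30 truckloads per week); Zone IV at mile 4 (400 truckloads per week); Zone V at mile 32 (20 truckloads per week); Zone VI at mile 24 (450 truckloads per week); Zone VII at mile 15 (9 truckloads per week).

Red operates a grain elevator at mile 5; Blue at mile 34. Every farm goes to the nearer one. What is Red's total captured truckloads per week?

The indifferent point is the midpoint (5+34)/2 = 19.5; farms left of it (closer to Red at 5) go to Red, those right go to Blue.
  Zone IV at 4 (w=400) → Red
  Zone III at 9 (w=30) → Red
  Zone VII at 15 (w=9) → Red
  Zone VI at 24 (w=450) → Blue
  Zone V at 32 (w=20) → Blue
  Zone I at 37 (w=300) → Blue
  Zone II at 39 (w=350) → Blue
Red captures 439; Blue captures 1120.

439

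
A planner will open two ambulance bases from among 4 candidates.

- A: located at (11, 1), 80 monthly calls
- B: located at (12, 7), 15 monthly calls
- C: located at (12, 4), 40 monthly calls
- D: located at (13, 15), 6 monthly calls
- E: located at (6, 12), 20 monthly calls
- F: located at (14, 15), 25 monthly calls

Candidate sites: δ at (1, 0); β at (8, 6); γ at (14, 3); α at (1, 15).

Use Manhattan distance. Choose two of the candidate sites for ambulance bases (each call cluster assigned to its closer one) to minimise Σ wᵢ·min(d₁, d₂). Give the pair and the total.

Evaluate every pair (each demand assigned to the nearer of the two):
  {β, γ}: total = 1133
  {γ, α}: total = 1142
  {δ, γ}: total = 1328
  {β, α}: total = 1512
  {δ, β}: total = 1574
  {δ, α}: total = 2307
Best pair: {β, γ} with total 1133.

{β, γ}, total 1133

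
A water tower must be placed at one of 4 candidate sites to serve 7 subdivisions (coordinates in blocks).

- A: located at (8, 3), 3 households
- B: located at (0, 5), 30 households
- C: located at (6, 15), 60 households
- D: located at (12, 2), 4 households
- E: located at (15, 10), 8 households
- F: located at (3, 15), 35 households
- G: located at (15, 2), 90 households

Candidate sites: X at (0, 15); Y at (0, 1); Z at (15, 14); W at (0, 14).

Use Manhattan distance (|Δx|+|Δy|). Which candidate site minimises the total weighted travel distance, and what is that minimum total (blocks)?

Total weighted distance at each candidate:
  X (0, 15): total = 3605
  Y (0, 1): total = 3629
  Z (15, 14): total = 3001
  W (0, 14): total = 3565
Minimum is at Z with total 3001 blocks.

Z, total 3001 blocks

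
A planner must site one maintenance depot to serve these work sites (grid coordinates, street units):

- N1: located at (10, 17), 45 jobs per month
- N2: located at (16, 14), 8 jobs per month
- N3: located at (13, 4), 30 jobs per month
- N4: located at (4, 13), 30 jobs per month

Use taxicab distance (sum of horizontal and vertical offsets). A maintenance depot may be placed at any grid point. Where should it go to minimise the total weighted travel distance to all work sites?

Manhattan distance separates: Σwᵢ(|x−xᵢ|+|y−yᵢ|) = Σwᵢ|x−xᵢ| + Σwᵢ|y−yᵢ|, so x and y are optimised independently as 1-D weighted medians.
Total weight W = 113; half = 56.5.
x-coordinate, sorted with cumulative weight:
  x=4 (N4, w=30) cum 30
  x=10 (N1, w=45) cum 75  ← median
  x=13 (N3, w=30) cum 105
  x=16 (N2, w=8) cum 113
⇒ x* = 10
y-coordinate, sorted with cumulative weight:
  y=4 (N3, w=30) cum 30
  y=13 (N4, w=30) cum 60  ← median
  y=14 (N2, w=8) cum 68
  y=17 (N1, w=45) cum 113
⇒ y* = 13

(10, 13)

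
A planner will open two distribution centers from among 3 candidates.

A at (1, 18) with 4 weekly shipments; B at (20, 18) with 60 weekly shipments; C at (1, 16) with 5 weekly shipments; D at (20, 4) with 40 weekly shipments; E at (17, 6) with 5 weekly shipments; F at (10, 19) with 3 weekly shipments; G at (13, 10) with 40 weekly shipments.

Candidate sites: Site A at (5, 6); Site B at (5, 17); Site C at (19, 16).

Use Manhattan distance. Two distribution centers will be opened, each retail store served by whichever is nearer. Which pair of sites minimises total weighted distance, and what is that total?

Evaluate every pair (each demand assigned to the nearer of the two):
  {Site B, Site C}: total = 1306
  {Site A, Site C}: total = 1410
  {Site A, Site B}: total = 2246
Best pair: {Site B, Site C} with total 1306.

{Site B, Site C}, total 1306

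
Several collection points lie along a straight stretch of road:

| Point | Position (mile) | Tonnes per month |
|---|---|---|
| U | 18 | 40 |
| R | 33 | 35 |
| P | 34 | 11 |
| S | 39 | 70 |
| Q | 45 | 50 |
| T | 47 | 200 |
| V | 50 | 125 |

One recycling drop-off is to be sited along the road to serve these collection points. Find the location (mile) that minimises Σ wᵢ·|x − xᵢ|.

For a sum of weighted absolute distances on a line, the optimum is the weighted median (not the mean). Total weight W = 531; half-weight = 265.5.
Sort by position and accumulate weight:
  mile 18 (U, w=40) → cum 40
  mile 33 (R, w=35) → cum 75
  mile 34 (P, w=11) → cum 86
  mile 39 (S, w=70) → cum 156
  mile 45 (Q, w=50) → cum 206
  mile 47 (T, w=200) → cum 406  ≥ 265.5 → median here
  mile 50 (V, w=125) → cum 531
Optimal location: mile 47.

x = 47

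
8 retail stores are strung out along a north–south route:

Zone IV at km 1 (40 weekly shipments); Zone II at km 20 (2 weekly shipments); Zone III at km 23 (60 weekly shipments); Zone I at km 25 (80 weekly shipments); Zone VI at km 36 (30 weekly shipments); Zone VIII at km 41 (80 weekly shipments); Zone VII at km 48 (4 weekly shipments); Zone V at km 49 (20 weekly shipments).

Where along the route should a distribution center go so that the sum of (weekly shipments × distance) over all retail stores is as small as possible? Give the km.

For a sum of weighted absolute distances on a line, the optimum is the weighted median (not the mean). Total weight W = 316; half-weight = 158.
Sort by position and accumulate weight:
  km 1 (Zone IV, w=40) → cum 40
  km 20 (Zone II, w=2) → cum 42
  km 23 (Zone III, w=60) → cum 102
  km 25 (Zone I, w=80) → cum 182  ≥ 158 → median here
  km 36 (Zone VI, w=30) → cum 212
  km 41 (Zone VIII, w=80) → cum 292
  km 48 (Zone VII, w=4) → cum 296
  km 49 (Zone V, w=20) → cum 316
Optimal location: km 25.

x = 25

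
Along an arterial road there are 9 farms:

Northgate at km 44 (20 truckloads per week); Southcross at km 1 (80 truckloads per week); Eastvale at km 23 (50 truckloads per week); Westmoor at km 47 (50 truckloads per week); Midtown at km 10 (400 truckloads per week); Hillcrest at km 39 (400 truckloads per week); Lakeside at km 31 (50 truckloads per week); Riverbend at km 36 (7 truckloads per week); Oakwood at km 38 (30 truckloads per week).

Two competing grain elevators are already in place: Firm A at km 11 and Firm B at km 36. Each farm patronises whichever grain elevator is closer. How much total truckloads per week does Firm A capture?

The indifferent point is the midpoint (11+36)/2 = 23.5; farms left of it (closer to Firm A at 11) go to Firm A, those right go to Firm B.
  Southcross at 1 (w=80) → Firm A
  Midtown at 10 (w=400) → Firm A
  Eastvale at 23 (w=50) → Firm A
  Lakeside at 31 (w=50) → Firm B
  Riverbend at 36 (w=7) → Firm B
  Oakwood at 38 (w=30) → Firm B
  Hillcrest at 39 (w=400) → Firm B
  Northgate at 44 (w=20) → Firm B
  Westmoor at 47 (w=50) → Firm B
Firm A captures 530; Firm B captures 557.

530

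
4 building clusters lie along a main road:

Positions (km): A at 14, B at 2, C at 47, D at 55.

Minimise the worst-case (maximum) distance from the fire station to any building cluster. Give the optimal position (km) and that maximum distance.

The 1-center on a line is the midpoint of the two extreme points: leftmost at 2, rightmost at 55.
Optimal location = (2 + 55)/2 = 28.5; maximum distance = (55 − 2)/2 = 26.5.

location 28.5, max distance 26.5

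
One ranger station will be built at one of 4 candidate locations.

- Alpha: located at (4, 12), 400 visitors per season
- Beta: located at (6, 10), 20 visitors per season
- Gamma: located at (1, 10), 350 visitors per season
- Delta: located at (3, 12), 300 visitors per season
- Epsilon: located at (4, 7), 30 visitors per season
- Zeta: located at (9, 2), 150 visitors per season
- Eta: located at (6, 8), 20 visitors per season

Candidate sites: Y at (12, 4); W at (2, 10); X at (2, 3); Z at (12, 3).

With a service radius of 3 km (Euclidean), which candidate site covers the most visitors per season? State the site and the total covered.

W, covering 1050

Coverage radius r = 3 km; a point is covered iff (Δx)²+(Δy)² ≤ 3² = 9.
  Y (12, 4): covers {none} → 0
  W (2, 10): covers {Alpha, Gamma, Delta} → 1050
  X (2, 3): covers {none} → 0
  Z (12, 3): covers {none} → 0
Maximum coverage at W: 1050 visitors per season.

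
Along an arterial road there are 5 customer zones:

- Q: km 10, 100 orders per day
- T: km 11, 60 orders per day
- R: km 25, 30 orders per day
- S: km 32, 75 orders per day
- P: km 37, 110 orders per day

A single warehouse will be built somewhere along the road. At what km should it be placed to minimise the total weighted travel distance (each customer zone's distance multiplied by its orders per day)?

For a sum of weighted absolute distances on a line, the optimum is the weighted median (not the mean). Total weight W = 375; half-weight = 187.5.
Sort by position and accumulate weight:
  km 10 (Q, w=100) → cum 100
  km 11 (T, w=60) → cum 160
  km 25 (R, w=30) → cum 190  ≥ 187.5 → median here
  km 32 (S, w=75) → cum 265
  km 37 (P, w=110) → cum 375
Optimal location: km 25.

x = 25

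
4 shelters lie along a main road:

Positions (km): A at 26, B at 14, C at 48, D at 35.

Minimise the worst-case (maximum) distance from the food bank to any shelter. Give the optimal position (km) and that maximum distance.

The 1-center on a line is the midpoint of the two extreme points: leftmost at 14, rightmost at 48.
Optimal location = (14 + 48)/2 = 31; maximum distance = (48 − 14)/2 = 17.

location 31, max distance 17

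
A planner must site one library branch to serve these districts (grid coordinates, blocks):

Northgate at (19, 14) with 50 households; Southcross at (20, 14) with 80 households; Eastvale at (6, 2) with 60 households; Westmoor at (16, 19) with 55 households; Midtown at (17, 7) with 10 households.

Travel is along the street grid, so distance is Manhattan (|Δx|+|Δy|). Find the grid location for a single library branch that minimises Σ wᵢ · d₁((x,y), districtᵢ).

(19, 14)

Manhattan distance separates: Σwᵢ(|x−xᵢ|+|y−yᵢ|) = Σwᵢ|x−xᵢ| + Σwᵢ|y−yᵢ|, so x and y are optimised independently as 1-D weighted medians.
Total weight W = 255; half = 127.5.
x-coordinate, sorted with cumulative weight:
  x=6 (Eastvale, w=60) cum 60
  x=16 (Westmoor, w=55) cum 115
  x=17 (Midtown, w=10) cum 125
  x=19 (Northgate, w=50) cum 175  ← median
  x=20 (Southcross, w=80) cum 255
⇒ x* = 19
y-coordinate, sorted with cumulative weight:
  y=2 (Eastvale, w=60) cum 60
  y=7 (Midtown, w=10) cum 70
  y=14 (Northgate, w=50) cum 120
  y=14 (Southcross, w=80) cum 200  ← median
  y=19 (Westmoor, w=55) cum 255
⇒ y* = 14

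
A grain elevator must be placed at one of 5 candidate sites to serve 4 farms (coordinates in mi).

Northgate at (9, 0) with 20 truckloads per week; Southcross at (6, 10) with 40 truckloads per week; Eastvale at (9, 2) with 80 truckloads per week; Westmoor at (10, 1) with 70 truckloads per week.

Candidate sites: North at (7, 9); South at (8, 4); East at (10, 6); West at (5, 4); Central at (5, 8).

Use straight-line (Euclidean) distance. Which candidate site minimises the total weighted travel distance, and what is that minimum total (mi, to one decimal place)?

Total weighted distance at each candidate:
  North (7, 9): total = 1421.4
  South (8, 4): total = 766.7
  East (10, 6): total = 1027.8
  West (5, 4): total = 1122.4
  Central (5, 8): total = 1447.4
Minimum is at South with total 766.7 mi.

South, total 766.7 mi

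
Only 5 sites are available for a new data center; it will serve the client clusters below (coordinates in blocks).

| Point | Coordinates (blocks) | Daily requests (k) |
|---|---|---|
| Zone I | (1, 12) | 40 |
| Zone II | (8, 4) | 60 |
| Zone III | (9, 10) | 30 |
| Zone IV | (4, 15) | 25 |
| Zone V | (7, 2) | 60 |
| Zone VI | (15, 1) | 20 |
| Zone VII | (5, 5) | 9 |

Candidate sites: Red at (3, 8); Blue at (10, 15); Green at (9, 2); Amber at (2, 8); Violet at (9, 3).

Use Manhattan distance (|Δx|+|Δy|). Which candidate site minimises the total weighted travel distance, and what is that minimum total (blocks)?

Total weighted distance at each candidate:
  Red (3, 8): total = 2245
  Blue (10, 15): total = 3065
  Green (9, 2): total = 1913
  Amber (2, 8): total = 2409
  Violet (9, 3): total = 1829
Minimum is at Violet with total 1829 blocks.

Violet, total 1829 blocks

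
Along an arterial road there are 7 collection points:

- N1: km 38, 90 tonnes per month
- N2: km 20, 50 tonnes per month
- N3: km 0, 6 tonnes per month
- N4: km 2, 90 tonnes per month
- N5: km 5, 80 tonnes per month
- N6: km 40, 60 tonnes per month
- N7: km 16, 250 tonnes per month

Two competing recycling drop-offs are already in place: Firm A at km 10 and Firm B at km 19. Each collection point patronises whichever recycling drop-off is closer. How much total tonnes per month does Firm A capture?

The indifferent point is the midpoint (10+19)/2 = 14.5; collection points left of it (closer to Firm A at 10) go to Firm A, those right go to Firm B.
  N3 at 0 (w=6) → Firm A
  N4 at 2 (w=90) → Firm A
  N5 at 5 (w=80) → Firm A
  N7 at 16 (w=250) → Firm B
  N2 at 20 (w=50) → Firm B
  N1 at 38 (w=90) → Firm B
  N6 at 40 (w=60) → Firm B
Firm A captures 176; Firm B captures 450.

176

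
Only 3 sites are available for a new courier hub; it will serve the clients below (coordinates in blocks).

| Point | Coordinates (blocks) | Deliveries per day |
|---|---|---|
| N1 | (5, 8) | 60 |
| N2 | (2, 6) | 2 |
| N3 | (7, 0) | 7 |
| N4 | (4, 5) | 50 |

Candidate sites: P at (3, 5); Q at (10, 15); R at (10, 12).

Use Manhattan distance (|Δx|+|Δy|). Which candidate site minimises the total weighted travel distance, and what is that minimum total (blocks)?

P, total 417 blocks

Total weighted distance at each candidate:
  P (3, 5): total = 417
  Q (10, 15): total = 1680
  R (10, 12): total = 1323
Minimum is at P with total 417 blocks.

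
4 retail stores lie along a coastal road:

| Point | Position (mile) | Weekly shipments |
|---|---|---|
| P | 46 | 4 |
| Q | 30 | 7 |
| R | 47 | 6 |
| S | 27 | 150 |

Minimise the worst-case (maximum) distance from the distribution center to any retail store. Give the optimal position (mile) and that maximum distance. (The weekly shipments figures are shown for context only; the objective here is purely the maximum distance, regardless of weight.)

The 1-center on a line is the midpoint of the two extreme points: leftmost at 27, rightmost at 47.
Optimal location = (27 + 47)/2 = 37; maximum distance = (47 − 27)/2 = 10.

location 37, max distance 10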